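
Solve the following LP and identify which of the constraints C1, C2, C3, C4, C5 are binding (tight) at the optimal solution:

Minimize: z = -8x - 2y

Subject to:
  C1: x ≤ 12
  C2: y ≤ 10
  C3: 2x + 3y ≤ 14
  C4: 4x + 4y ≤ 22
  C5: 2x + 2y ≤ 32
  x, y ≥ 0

At x = 5.5, y = 0, compute slack b - a·x for each constraint:
  C1: 12 − 5.5 = 6.5  (slack)
  C2: 10 − 0 = 10  (slack)
  C3: 14 − 11 = 3  (slack)
  C4: 22 − 22 = 0  (binding)
  C5: 32 − 11 = 21  (slack)

Optimal: x = 5.5, y = 0
Binding: C4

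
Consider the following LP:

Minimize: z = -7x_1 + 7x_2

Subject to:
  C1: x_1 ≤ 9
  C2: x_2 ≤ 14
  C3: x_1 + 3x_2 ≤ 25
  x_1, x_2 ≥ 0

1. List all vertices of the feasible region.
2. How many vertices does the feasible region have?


1. (0, 0), (9, 0), (9, 5.333), (0, 8.333)
2. 4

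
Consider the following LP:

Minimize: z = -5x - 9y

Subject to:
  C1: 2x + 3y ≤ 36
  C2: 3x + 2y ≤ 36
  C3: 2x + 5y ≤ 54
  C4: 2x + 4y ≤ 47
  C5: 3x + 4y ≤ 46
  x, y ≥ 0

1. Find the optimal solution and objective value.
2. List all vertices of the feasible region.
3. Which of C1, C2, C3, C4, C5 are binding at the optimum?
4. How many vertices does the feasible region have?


1. x = 2, y = 10, z = -100
2. (0, 0), (12, 0), (8.667, 5), (2, 10), (0, 10.8)
3. C3, C5
4. 5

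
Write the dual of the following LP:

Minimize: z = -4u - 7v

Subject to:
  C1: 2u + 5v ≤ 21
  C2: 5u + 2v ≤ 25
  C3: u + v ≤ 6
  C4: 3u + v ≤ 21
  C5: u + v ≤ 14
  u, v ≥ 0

Primal min cᵀx s.t. Ax ≤ b, x ≥ 0  →  Dual max −bᵀy s.t. Aᵀy ≥ −c, y ≥ 0.

Maximize: z = -21y1 - 25y2 - 6y3 - 21y4 - 14y5

Subject to:
  2y1 + 5y2 + y3 + 3y4 + y5 ≥ 4
  5y1 + 2y2 + y3 + y4 + y5 ≥ 7
  y1, y2, y3, y4, y5 ≥ 0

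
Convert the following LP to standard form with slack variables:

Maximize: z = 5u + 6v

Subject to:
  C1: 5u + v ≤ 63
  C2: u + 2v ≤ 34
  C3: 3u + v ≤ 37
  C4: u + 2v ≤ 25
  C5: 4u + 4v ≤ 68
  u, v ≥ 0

max z = 5u + 6v

s.t.
  5u + v + s1 = 63
  u + 2v + s2 = 34
  3u + v + s3 = 37
  u + 2v + s4 = 25
  4u + 4v + s5 = 68
  u, v, s1, s2, s3, s4, s5 ≥ 0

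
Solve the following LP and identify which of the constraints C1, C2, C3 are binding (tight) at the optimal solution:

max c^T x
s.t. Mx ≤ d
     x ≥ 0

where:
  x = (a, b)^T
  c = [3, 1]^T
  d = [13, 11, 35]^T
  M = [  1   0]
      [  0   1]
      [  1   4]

At a = 13, b = 5.5, compute slack b - a·x for each constraint:
  C1: 13 − 13 = 0  (binding)
  C2: 11 − 5.5 = 5.5  (slack)
  C3: 35 − 35 = 0  (binding)

Optimal: a = 13, b = 5.5
Binding: C1, C3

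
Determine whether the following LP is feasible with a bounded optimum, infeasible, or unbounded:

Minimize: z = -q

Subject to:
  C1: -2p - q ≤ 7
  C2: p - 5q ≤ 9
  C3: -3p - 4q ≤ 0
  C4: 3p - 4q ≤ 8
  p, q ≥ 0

Unbounded (objective can decrease without bound)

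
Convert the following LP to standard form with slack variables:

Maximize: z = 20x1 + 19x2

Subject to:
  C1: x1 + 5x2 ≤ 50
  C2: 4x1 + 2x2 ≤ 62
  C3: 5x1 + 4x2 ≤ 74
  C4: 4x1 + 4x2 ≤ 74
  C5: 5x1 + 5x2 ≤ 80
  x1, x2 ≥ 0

max z = 20x1 + 19x2

s.t.
  x1 + 5x2 + s1 = 50
  4x1 + 2x2 + s2 = 62
  5x1 + 4x2 + s3 = 74
  4x1 + 4x2 + s4 = 74
  5x1 + 5x2 + s5 = 80
  x1, x2, s1, s2, s3, s4, s5 ≥ 0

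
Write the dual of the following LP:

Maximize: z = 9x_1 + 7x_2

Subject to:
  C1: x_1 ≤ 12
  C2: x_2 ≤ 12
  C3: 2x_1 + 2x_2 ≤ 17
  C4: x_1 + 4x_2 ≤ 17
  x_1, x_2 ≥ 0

Primal max cᵀx s.t. Ax ≤ b, x ≥ 0  →  Dual min bᵀy s.t. Aᵀy ≥ c, y ≥ 0.

Minimize: z = 12y1 + 12y2 + 17y3 + 17y4

Subject to:
  y1 + 2y3 + y4 ≥ 9
  y2 + 2y3 + 4y4 ≥ 7
  y1, y2, y3, y4 ≥ 0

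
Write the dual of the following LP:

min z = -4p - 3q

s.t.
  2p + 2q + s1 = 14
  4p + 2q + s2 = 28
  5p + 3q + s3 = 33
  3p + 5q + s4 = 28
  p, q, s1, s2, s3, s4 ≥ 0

Primal min cᵀx s.t. Ax ≤ b, x ≥ 0  →  Dual max −bᵀy s.t. Aᵀy ≥ −c, y ≥ 0.

Maximize: z = -14y1 - 28y2 - 33y3 - 28y4

Subject to:
  2y1 + 4y2 + 5y3 + 3y4 ≥ 4
  2y1 + 2y2 + 3y3 + 5y4 ≥ 3
  y1, y2, y3, y4 ≥ 0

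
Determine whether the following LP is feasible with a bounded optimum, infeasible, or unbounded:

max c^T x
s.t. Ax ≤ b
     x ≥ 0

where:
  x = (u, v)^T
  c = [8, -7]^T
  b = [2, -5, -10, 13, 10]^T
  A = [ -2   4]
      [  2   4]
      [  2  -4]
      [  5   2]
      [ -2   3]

Infeasible (no feasible solution exists)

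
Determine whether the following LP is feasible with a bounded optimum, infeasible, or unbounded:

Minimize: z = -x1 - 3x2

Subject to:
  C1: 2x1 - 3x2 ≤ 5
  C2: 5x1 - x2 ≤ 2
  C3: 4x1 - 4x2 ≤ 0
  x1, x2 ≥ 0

Unbounded (objective can decrease without bound)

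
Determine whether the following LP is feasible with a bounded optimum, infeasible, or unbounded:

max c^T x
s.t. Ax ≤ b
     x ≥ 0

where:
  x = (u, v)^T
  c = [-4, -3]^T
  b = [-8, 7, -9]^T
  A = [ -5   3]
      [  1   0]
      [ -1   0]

Infeasible (no feasible solution exists)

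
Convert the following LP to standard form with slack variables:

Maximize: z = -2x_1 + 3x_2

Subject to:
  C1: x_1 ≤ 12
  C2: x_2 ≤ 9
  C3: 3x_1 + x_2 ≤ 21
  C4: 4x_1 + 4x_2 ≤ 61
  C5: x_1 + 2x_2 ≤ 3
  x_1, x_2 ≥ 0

max z = -2x_1 + 3x_2

s.t.
  x_1 + s1 = 12
  x_2 + s2 = 9
  3x_1 + x_2 + s3 = 21
  4x_1 + 4x_2 + s4 = 61
  x_1 + 2x_2 + s5 = 3
  x_1, x_2, s1, s2, s3, s4, s5 ≥ 0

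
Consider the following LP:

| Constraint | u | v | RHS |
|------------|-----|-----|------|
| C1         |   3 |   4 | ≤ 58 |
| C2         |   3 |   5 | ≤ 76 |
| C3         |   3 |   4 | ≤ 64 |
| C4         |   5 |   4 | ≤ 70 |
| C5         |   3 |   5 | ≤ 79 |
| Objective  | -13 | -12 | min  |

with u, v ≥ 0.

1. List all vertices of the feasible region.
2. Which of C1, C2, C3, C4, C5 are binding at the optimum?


1. (0, 0), (14, 0), (6, 10), (0, 14.5)
2. C1, C4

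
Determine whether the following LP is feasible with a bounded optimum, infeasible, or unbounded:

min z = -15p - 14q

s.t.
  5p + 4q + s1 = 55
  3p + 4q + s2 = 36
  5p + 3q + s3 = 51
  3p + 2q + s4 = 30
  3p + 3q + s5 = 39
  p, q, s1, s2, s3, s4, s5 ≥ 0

Feasible with a bounded optimal solution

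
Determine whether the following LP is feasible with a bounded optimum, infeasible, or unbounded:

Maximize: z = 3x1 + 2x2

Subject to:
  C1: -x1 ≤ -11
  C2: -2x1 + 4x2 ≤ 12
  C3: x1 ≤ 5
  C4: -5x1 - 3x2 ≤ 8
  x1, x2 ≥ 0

Infeasible (no feasible solution exists)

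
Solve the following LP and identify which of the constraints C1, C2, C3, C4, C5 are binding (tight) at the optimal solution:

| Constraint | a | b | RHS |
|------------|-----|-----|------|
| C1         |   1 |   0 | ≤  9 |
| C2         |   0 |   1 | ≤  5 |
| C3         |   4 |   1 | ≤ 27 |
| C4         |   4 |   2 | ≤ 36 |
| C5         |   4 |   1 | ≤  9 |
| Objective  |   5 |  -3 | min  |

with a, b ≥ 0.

At a = 0, b = 5, compute slack b - a·x for each constraint:
  C1: 9 − 0 = 9  (slack)
  C2: 5 − 5 = 0  (binding)
  C3: 27 − 5 = 22  (slack)
  C4: 36 − 10 = 26  (slack)
  C5: 9 − 5 = 4  (slack)

Optimal: a = 0, b = 5
Binding: C2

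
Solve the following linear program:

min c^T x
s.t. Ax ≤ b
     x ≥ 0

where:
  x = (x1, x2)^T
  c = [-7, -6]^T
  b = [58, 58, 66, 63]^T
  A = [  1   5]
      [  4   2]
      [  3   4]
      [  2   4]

Evaluate the objective at each vertex of the feasible region:
  z(0, 0) = 0
  z(14.5, 0) = -101.5
  z(10, 9) = -124  ←
  z(8.909, 9.818) = -121.3
  z(0, 11.6) = -69.6
The minimum is at x1 = 10, x2 = 9.

x1 = 10, x2 = 9, z = -124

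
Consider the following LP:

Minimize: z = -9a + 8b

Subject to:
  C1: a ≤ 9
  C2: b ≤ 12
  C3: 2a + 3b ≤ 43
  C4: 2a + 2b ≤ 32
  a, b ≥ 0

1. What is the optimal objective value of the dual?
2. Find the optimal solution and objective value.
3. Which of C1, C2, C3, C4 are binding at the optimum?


1. -81
2. a = 9, b = 0, z = -81
3. C1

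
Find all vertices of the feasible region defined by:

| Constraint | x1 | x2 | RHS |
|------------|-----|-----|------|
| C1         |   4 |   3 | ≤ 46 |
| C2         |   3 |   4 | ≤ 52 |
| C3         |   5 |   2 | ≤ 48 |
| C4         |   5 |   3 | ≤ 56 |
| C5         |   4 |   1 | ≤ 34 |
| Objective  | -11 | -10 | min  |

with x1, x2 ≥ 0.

(0, 0), (8.5, 0), (7, 6), (4, 10), (0, 13)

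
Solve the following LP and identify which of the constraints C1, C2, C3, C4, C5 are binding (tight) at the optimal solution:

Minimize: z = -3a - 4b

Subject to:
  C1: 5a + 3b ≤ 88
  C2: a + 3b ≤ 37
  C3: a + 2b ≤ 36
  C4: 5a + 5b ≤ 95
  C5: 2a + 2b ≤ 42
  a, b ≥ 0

At a = 10, b = 9, compute slack b - a·x for each constraint:
  C1: 88 − 77 = 11  (slack)
  C2: 37 − 37 = 0  (binding)
  C3: 36 − 28 = 8  (slack)
  C4: 95 − 95 = 0  (binding)
  C5: 42 − 38 = 4  (slack)

Optimal: a = 10, b = 9
Binding: C2, C4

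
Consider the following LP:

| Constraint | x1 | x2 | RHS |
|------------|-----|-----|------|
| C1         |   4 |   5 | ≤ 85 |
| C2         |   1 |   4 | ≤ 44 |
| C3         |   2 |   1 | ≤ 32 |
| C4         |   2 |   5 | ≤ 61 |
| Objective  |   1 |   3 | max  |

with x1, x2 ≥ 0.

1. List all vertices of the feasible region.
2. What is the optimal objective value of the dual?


1. (0, 0), (16, 0), (12.5, 7), (12, 7.4), (8, 9), (0, 11)
2. 35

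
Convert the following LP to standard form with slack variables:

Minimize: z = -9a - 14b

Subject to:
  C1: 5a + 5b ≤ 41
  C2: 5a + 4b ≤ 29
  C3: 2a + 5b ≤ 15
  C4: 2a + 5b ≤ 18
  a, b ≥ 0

min z = -9a - 14b

s.t.
  5a + 5b + s1 = 41
  5a + 4b + s2 = 29
  2a + 5b + s3 = 15
  2a + 5b + s4 = 18
  a, b, s1, s2, s3, s4 ≥ 0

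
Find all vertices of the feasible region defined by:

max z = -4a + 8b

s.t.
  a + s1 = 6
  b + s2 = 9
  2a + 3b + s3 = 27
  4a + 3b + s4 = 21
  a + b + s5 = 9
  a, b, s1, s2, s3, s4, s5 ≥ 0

(0, 0), (5.25, 0), (0, 7)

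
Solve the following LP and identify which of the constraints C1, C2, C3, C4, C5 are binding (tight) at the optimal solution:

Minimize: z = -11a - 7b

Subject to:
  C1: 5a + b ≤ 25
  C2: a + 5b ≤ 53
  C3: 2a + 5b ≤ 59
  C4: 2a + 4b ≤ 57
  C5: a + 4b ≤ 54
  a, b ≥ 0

At a = 3, b = 10, compute slack b - a·x for each constraint:
  C1: 25 − 25 = 0  (binding)
  C2: 53 − 53 = 0  (binding)
  C3: 59 − 56 = 3  (slack)
  C4: 57 − 46 = 11  (slack)
  C5: 54 − 43 = 11  (slack)

Optimal: a = 3, b = 10
Binding: C1, C2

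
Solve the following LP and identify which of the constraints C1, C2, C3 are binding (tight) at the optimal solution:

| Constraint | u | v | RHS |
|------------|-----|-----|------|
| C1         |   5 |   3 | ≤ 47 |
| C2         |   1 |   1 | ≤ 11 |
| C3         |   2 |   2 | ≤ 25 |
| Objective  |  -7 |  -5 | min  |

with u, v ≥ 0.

At u = 7, v = 4, compute slack b - a·x for each constraint:
  C1: 47 − 47 = 0  (binding)
  C2: 11 − 11 = 0  (binding)
  C3: 25 − 22 = 3  (slack)

Optimal: u = 7, v = 4
Binding: C1, C2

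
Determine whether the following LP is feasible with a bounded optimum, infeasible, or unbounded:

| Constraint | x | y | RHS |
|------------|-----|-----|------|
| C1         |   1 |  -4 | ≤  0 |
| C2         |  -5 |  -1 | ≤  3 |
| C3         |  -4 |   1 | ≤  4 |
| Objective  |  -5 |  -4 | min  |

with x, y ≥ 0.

Unbounded (objective can decrease without bound)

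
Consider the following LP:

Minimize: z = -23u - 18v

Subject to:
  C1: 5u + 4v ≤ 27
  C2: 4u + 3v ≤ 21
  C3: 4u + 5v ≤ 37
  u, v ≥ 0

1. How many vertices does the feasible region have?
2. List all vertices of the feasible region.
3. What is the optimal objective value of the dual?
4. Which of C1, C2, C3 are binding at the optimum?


1. 4
2. (0, 0), (5.25, 0), (3, 3), (0, 6.75)
3. -123
4. C1, C2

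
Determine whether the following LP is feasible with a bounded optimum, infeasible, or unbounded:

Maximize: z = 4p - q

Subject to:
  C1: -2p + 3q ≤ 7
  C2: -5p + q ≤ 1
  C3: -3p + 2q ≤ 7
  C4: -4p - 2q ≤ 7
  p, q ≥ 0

Unbounded (objective can increase without bound)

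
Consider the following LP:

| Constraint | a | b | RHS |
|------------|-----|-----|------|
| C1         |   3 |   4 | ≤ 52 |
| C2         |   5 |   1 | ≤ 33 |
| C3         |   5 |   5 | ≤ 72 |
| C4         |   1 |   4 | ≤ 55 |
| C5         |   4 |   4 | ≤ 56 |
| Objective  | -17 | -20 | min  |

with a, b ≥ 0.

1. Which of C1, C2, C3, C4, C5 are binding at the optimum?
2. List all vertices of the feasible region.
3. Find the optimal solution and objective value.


1. C1, C5
2. (0, 0), (6.6, 0), (4.75, 9.25), (4, 10), (0, 13)
3. a = 4, b = 10, z = -268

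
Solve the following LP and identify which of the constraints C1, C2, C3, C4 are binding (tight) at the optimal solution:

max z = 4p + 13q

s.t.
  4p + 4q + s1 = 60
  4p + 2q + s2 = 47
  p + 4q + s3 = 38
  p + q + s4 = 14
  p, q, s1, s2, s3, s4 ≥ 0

At p = 6, q = 8, compute slack b - a·x for each constraint:
  C1: 60 − 56 = 4  (slack)
  C2: 47 − 40 = 7  (slack)
  C3: 38 − 38 = 0  (binding)
  C4: 14 − 14 = 0  (binding)

Optimal: p = 6, q = 8
Binding: C3, C4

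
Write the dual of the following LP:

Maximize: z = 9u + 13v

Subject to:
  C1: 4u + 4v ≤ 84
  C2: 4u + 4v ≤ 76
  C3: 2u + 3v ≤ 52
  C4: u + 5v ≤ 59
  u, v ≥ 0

Primal max cᵀx s.t. Ax ≤ b, x ≥ 0  →  Dual min bᵀy s.t. Aᵀy ≥ c, y ≥ 0.

Minimize: z = 84y1 + 76y2 + 52y3 + 59y4

Subject to:
  4y1 + 4y2 + 2y3 + y4 ≥ 9
  4y1 + 4y2 + 3y3 + 5y4 ≥ 13
  y1, y2, y3, y4 ≥ 0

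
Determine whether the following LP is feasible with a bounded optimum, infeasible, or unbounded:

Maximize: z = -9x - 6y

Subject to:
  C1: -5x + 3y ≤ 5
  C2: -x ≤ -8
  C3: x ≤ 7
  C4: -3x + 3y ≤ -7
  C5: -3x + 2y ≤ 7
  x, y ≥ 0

Infeasible (no feasible solution exists)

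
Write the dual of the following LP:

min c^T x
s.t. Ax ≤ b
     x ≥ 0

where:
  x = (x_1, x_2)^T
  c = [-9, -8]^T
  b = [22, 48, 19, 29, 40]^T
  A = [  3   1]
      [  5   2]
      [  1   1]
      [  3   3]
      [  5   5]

Primal min cᵀx s.t. Ax ≤ b, x ≥ 0  →  Dual max −bᵀy s.t. Aᵀy ≥ −c, y ≥ 0.

Maximize: z = -22y1 - 48y2 - 19y3 - 29y4 - 40y5

Subject to:
  3y1 + 5y2 + y3 + 3y4 + 5y5 ≥ 9
  y1 + 2y2 + y3 + 3y4 + 5y5 ≥ 8
  y1, y2, y3, y4, y5 ≥ 0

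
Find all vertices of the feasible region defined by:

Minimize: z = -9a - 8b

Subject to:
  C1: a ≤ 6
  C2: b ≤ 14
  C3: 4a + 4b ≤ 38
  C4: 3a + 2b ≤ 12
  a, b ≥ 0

(0, 0), (4, 0), (0, 6)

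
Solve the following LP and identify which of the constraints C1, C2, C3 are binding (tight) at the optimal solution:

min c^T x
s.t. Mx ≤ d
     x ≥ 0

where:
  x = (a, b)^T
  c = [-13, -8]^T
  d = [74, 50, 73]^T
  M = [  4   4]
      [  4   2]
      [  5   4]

At a = 9, b = 7, compute slack b - a·x for each constraint:
  C1: 74 − 64 = 10  (slack)
  C2: 50 − 50 = 0  (binding)
  C3: 73 − 73 = 0  (binding)

Optimal: a = 9, b = 7
Binding: C2, C3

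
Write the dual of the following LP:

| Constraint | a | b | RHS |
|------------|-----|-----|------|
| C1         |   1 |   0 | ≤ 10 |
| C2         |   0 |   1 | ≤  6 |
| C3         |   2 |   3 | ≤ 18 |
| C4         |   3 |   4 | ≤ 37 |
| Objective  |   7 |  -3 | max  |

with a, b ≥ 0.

Primal max cᵀx s.t. Ax ≤ b, x ≥ 0  →  Dual min bᵀy s.t. Aᵀy ≥ c, y ≥ 0.

Minimize: z = 10y1 + 6y2 + 18y3 + 37y4

Subject to:
  y1 + 2y3 + 3y4 ≥ 7
  y2 + 3y3 + 4y4 ≥ -3
  y1, y2, y3, y4 ≥ 0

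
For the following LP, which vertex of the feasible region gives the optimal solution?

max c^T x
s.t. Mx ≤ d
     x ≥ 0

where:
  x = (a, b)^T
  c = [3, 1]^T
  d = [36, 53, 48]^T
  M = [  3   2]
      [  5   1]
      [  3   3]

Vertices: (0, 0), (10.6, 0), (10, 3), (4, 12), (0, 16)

Evaluate the objective at each vertex of the feasible region:
  z(0, 0) = 0
  z(10.6, 0) = 31.8
  z(10, 3) = 33  ←
  z(4, 12) = 24
  z(0, 16) = 16
The maximum is at a = 10, b = 3.

(10, 3)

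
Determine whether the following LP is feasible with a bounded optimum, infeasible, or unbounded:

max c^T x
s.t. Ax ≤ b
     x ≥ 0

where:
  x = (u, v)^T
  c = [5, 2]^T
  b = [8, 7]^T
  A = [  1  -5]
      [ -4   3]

Unbounded (objective can increase without bound)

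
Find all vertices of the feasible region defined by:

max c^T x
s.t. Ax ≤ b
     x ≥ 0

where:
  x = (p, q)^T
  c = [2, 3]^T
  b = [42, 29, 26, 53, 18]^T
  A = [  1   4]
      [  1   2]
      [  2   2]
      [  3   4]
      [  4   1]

(0, 0), (4.5, 0), (2, 10), (0, 10.5)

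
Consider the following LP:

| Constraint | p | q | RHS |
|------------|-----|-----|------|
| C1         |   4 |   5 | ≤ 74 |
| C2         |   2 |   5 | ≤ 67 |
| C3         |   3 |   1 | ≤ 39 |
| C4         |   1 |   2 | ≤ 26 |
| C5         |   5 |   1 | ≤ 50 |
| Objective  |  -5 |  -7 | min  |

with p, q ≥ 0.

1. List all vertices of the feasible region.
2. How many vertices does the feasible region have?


1. (0, 0), (10, 0), (8.381, 8.095), (6, 10), (0, 13)
2. 5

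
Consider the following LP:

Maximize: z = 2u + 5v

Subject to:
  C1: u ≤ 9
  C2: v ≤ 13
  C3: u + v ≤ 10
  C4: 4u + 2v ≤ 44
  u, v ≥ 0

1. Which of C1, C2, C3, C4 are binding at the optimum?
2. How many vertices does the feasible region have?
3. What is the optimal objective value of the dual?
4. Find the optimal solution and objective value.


1. C3
2. 4
3. 50
4. u = 0, v = 10, z = 50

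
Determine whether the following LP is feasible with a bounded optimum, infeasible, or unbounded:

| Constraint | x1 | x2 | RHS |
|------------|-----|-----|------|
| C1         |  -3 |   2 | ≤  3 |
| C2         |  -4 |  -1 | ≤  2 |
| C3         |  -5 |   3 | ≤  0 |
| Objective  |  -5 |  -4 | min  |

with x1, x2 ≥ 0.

Unbounded (objective can decrease without bound)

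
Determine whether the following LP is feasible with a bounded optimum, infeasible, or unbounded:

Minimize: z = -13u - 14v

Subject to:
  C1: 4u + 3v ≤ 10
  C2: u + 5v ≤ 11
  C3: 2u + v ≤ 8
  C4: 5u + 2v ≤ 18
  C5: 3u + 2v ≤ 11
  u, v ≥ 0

Feasible with a bounded optimal solution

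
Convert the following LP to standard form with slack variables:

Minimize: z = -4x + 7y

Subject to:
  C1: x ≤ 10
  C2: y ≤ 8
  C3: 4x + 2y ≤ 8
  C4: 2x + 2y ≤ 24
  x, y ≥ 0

min z = -4x + 7y

s.t.
  x + s1 = 10
  y + s2 = 8
  4x + 2y + s3 = 8
  2x + 2y + s4 = 24
  x, y, s1, s2, s3, s4 ≥ 0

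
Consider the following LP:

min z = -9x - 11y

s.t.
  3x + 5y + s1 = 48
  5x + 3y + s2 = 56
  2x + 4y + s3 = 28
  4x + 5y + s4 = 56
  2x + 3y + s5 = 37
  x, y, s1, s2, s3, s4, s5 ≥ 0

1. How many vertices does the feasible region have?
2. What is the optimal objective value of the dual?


1. 4
2. -112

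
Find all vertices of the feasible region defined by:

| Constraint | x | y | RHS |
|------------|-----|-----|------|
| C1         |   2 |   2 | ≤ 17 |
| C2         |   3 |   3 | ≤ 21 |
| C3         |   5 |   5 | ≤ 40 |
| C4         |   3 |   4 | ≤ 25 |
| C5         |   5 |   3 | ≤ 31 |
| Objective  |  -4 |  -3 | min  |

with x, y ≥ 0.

(0, 0), (6.2, 0), (5, 2), (3, 4), (0, 6.25)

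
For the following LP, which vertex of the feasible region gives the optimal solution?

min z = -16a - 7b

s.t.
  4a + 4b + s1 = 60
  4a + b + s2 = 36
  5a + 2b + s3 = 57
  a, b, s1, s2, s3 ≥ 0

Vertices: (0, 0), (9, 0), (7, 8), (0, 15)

Evaluate the objective at each vertex of the feasible region:
  z(0, 0) = 0
  z(9, 0) = -144
  z(7, 8) = -168  ←
  z(0, 15) = -105
The minimum is at a = 7, b = 8.

(7, 8)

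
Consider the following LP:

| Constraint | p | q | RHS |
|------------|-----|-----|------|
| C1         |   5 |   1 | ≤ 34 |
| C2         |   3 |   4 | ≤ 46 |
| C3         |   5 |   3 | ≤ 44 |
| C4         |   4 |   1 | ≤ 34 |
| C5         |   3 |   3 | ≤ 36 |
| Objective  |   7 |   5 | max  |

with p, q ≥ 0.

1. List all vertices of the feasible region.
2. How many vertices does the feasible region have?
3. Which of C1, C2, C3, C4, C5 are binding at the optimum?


1. (0, 0), (6.8, 0), (5.8, 5), (4, 8), (2, 10), (0, 11.5)
2. 6
3. C3, C5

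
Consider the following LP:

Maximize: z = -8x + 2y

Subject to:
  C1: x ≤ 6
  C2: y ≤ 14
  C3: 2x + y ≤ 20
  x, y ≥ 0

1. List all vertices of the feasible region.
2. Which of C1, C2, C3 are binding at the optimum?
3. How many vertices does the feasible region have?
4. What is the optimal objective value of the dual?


1. (0, 0), (6, 0), (6, 8), (3, 14), (0, 14)
2. C2
3. 5
4. 28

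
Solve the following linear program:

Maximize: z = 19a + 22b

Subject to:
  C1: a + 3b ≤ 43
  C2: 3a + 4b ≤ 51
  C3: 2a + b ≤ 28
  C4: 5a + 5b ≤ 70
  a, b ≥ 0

Evaluate the objective at each vertex of the feasible region:
  z(0, 0) = 0
  z(14, 0) = 266
  z(5, 9) = 293  ←
  z(0, 12.75) = 280.5
The maximum is at a = 5, b = 9.

a = 5, b = 9, z = 293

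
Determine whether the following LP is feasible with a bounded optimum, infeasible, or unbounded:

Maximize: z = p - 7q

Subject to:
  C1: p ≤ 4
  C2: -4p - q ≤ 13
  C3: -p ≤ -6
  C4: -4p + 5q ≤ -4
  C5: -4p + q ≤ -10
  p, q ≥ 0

Infeasible (no feasible solution exists)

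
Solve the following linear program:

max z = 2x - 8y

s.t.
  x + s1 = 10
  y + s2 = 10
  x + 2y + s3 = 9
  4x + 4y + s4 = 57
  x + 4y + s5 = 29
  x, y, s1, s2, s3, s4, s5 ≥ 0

Evaluate the objective at each vertex of the feasible region:
  z(0, 0) = 0
  z(9, 0) = 18  ←
  z(0, 4.5) = -36
The maximum is at x = 9, y = 0.

x = 9, y = 0, z = 18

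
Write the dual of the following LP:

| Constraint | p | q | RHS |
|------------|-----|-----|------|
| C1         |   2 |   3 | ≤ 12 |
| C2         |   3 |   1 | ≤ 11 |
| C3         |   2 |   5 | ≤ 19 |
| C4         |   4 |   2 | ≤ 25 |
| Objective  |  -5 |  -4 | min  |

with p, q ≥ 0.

Primal min cᵀx s.t. Ax ≤ b, x ≥ 0  →  Dual max −bᵀy s.t. Aᵀy ≥ −c, y ≥ 0.

Maximize: z = -12y1 - 11y2 - 19y3 - 25y4

Subject to:
  2y1 + 3y2 + 2y3 + 4y4 ≥ 5
  3y1 + y2 + 5y3 + 2y4 ≥ 4
  y1, y2, y3, y4 ≥ 0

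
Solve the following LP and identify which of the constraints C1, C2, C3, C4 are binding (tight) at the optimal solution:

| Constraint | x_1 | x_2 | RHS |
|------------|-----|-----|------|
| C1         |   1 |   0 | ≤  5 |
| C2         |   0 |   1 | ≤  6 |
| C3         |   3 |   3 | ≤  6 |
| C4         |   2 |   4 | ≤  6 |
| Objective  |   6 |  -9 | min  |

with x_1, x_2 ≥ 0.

At x_1 = 0, x_2 = 1.5, compute slack b - a·x for each constraint:
  C1: 5 − 0 = 5  (slack)
  C2: 6 − 1.5 = 4.5  (slack)
  C3: 6 − 4.5 = 1.5  (slack)
  C4: 6 − 6 = 0  (binding)

Optimal: x_1 = 0, x_2 = 1.5
Binding: C4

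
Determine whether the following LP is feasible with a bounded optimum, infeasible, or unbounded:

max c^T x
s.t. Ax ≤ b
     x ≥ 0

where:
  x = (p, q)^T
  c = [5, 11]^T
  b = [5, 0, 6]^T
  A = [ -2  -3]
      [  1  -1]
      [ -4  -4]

Unbounded (objective can increase without bound)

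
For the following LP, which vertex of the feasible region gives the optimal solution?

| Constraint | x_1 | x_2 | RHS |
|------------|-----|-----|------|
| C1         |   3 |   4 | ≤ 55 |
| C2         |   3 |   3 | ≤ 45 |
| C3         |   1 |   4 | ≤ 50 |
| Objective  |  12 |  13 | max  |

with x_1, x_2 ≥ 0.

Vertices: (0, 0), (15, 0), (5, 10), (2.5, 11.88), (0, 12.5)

Evaluate the objective at each vertex of the feasible region:
  z(0, 0) = 0
  z(15, 0) = 180
  z(5, 10) = 190  ←
  z(2.5, 11.88) = 184.4
  z(0, 12.5) = 162.5
The maximum is at x_1 = 5, x_2 = 10.

(5, 10)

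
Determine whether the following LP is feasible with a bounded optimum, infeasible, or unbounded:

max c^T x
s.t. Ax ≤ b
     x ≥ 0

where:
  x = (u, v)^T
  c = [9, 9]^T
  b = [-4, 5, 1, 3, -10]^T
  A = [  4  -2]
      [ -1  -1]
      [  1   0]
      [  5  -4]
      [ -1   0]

Infeasible (no feasible solution exists)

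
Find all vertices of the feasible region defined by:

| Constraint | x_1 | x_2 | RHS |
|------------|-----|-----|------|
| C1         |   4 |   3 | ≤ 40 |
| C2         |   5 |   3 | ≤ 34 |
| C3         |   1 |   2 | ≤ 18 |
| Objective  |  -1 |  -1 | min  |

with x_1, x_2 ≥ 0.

(0, 0), (6.8, 0), (2, 8), (0, 9)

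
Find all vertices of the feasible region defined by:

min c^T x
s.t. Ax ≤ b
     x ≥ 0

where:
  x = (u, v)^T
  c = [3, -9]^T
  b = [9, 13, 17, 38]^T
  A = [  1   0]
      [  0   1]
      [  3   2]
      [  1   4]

(0, 0), (5.667, 0), (0, 8.5)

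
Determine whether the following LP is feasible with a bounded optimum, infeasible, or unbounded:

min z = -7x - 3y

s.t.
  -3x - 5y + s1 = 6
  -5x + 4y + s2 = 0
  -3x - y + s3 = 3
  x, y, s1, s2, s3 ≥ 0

Unbounded (objective can decrease without bound)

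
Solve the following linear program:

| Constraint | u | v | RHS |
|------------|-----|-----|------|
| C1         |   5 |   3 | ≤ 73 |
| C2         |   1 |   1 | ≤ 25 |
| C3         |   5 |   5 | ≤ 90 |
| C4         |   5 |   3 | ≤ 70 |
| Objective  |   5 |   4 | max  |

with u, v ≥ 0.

Evaluate the objective at each vertex of the feasible region:
  z(0, 0) = 0
  z(14, 0) = 70
  z(8, 10) = 80  ←
  z(0, 18) = 72
The maximum is at u = 8, v = 10.

u = 8, v = 10, z = 80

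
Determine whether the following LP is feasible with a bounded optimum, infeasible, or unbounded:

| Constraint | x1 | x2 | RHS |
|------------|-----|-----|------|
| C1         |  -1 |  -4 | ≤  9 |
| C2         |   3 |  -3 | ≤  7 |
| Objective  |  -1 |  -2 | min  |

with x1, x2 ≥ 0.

Unbounded (objective can decrease without bound)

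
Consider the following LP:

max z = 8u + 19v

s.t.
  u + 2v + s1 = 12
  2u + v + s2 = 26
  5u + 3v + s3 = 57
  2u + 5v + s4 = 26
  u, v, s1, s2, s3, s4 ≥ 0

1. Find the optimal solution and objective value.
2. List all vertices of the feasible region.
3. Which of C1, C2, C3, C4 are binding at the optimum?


1. u = 8, v = 2, z = 102
2. (0, 0), (11.4, 0), (11.14, 0.4286), (8, 2), (0, 5.2)
3. C1, C4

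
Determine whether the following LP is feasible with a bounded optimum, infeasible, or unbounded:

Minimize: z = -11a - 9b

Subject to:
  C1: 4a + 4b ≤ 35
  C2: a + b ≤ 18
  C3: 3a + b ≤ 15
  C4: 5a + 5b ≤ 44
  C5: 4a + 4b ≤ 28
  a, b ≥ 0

Feasible with a bounded optimal solution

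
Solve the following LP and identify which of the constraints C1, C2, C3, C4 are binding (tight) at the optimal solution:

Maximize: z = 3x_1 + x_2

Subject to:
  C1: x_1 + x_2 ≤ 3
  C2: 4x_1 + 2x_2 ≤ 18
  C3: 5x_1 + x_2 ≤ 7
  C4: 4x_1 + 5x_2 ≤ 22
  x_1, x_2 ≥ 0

At x_1 = 1, x_2 = 2, compute slack b - a·x for each constraint:
  C1: 3 − 3 = 0  (binding)
  C2: 18 − 8 = 10  (slack)
  C3: 7 − 7 = 0  (binding)
  C4: 22 − 14 = 8  (slack)

Optimal: x_1 = 1, x_2 = 2
Binding: C1, C3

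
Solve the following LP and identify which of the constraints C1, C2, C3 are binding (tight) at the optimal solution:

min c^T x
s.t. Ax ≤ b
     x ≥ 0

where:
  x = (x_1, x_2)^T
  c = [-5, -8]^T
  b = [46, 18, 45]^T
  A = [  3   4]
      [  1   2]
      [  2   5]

At x_1 = 10, x_2 = 4, compute slack b - a·x for each constraint:
  C1: 46 − 46 = 0  (binding)
  C2: 18 − 18 = 0  (binding)
  C3: 45 − 40 = 5  (slack)

Optimal: x_1 = 10, x_2 = 4
Binding: C1, C2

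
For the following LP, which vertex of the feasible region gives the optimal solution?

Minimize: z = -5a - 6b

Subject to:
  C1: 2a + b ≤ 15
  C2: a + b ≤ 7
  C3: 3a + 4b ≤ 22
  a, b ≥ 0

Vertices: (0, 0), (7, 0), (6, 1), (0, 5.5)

Evaluate the objective at each vertex of the feasible region:
  z(0, 0) = 0
  z(7, 0) = -35
  z(6, 1) = -36  ←
  z(0, 5.5) = -33
The minimum is at a = 6, b = 1.

(6, 1)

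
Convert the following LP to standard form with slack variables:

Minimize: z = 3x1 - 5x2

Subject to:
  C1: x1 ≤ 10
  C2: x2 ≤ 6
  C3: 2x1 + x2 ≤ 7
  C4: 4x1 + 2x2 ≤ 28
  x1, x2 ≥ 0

min z = 3x1 - 5x2

s.t.
  x1 + s1 = 10
  x2 + s2 = 6
  2x1 + x2 + s3 = 7
  4x1 + 2x2 + s4 = 28
  x1, x2, s1, s2, s3, s4 ≥ 0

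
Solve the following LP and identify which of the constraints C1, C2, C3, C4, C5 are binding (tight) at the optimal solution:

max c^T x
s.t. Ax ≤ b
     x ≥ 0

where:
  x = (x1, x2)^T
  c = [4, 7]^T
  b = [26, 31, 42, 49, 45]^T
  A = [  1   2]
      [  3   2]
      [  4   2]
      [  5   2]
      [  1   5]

At x1 = 5, x2 = 8, compute slack b - a·x for each constraint:
  C1: 26 − 21 = 5  (slack)
  C2: 31 − 31 = 0  (binding)
  C3: 42 − 36 = 6  (slack)
  C4: 49 − 41 = 8  (slack)
  C5: 45 − 45 = 0  (binding)

Optimal: x1 = 5, x2 = 8
Binding: C2, C5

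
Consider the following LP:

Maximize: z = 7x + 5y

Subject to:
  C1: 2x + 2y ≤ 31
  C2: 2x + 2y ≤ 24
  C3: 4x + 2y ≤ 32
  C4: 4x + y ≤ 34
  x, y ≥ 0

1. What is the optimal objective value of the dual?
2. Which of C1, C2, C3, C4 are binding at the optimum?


1. 68
2. C2, C3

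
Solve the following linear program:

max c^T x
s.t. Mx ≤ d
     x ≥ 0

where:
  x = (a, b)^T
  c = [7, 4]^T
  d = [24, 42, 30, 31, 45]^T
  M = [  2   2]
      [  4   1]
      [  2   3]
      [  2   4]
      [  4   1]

Evaluate the objective at each vertex of the feasible region:
  z(0, 0) = 0
  z(10.5, 0) = 73.5
  z(10, 2) = 78  ←
  z(8.5, 3.5) = 73.5
  z(0, 7.75) = 31
The maximum is at a = 10, b = 2.

a = 10, b = 2, z = 78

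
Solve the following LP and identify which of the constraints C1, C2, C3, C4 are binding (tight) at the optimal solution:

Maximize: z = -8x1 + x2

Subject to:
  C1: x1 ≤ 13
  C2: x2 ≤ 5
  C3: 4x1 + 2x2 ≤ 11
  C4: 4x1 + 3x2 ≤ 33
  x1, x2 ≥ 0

At x1 = 0, x2 = 5, compute slack b - a·x for each constraint:
  C1: 13 − 0 = 13  (slack)
  C2: 5 − 5 = 0  (binding)
  C3: 11 − 10 = 1  (slack)
  C4: 33 − 15 = 18  (slack)

Optimal: x1 = 0, x2 = 5
Binding: C2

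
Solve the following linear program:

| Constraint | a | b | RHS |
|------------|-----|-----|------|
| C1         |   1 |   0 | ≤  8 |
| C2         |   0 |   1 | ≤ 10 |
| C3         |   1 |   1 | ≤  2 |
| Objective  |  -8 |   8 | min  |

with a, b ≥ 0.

Evaluate the objective at each vertex of the feasible region:
  z(0, 0) = 0
  z(2, 0) = -16  ←
  z(0, 2) = 16
The minimum is at a = 2, b = 0.

a = 2, b = 0, z = -16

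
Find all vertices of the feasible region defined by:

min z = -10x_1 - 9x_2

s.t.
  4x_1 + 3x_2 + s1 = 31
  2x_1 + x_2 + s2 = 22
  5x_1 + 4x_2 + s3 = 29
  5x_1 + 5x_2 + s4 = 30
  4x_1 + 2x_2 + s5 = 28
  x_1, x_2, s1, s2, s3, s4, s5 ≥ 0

(0, 0), (5.8, 0), (5, 1), (0, 6)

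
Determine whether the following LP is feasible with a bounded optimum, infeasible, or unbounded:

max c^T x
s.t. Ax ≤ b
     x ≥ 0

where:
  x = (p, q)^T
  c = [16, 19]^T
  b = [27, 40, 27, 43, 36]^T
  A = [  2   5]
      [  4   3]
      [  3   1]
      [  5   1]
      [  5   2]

Feasible with a bounded optimal solution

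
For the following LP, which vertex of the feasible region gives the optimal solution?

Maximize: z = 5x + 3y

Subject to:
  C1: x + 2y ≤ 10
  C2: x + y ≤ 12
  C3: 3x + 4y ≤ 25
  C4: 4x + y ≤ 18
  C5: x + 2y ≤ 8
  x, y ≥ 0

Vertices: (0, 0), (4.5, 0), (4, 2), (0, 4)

Evaluate the objective at each vertex of the feasible region:
  z(0, 0) = 0
  z(4.5, 0) = 22.5
  z(4, 2) = 26  ←
  z(0, 4) = 12
The maximum is at x = 4, y = 2.

(4, 2)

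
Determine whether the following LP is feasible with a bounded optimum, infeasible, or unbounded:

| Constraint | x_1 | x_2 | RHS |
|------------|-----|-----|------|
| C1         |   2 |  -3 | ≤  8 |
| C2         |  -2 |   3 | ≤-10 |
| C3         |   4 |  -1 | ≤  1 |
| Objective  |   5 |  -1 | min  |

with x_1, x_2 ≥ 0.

Infeasible (no feasible solution exists)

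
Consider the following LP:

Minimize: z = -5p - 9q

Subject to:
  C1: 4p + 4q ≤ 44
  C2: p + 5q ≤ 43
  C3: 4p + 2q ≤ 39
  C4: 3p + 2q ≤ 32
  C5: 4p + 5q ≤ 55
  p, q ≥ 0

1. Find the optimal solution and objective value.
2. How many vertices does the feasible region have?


1. p = 3, q = 8, z = -87
2. 5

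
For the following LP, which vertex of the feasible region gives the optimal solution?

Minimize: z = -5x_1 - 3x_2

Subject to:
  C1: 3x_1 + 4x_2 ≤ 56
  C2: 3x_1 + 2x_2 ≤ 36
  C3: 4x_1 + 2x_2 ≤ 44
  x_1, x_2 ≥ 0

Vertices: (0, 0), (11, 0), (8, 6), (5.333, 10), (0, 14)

Evaluate the objective at each vertex of the feasible region:
  z(0, 0) = 0
  z(11, 0) = -55
  z(8, 6) = -58  ←
  z(5.333, 10) = -56.67
  z(0, 14) = -42
The minimum is at x_1 = 8, x_2 = 6.

(8, 6)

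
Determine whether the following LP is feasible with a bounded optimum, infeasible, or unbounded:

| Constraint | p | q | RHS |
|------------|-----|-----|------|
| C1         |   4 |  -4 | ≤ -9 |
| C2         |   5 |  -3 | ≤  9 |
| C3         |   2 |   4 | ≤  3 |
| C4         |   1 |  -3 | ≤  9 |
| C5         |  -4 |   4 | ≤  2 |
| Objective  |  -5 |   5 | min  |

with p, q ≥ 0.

Infeasible (no feasible solution exists)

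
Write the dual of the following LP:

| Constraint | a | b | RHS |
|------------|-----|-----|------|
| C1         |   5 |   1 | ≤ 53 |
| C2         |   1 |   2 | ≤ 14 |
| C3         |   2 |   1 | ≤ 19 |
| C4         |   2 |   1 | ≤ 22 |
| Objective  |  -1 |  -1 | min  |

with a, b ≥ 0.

Primal min cᵀx s.t. Ax ≤ b, x ≥ 0  →  Dual max −bᵀy s.t. Aᵀy ≥ −c, y ≥ 0.

Maximize: z = -53y1 - 14y2 - 19y3 - 22y4

Subject to:
  5y1 + y2 + 2y3 + 2y4 ≥ 1
  y1 + 2y2 + y3 + y4 ≥ 1
  y1, y2, y3, y4 ≥ 0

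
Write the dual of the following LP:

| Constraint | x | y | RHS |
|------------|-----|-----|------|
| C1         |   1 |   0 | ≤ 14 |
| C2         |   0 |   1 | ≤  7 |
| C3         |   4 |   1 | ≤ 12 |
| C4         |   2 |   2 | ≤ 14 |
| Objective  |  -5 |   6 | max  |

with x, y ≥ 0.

Primal max cᵀx s.t. Ax ≤ b, x ≥ 0  →  Dual min bᵀy s.t. Aᵀy ≥ c, y ≥ 0.

Minimize: z = 14y1 + 7y2 + 12y3 + 14y4

Subject to:
  y1 + 4y3 + 2y4 ≥ -5
  y2 + y3 + 2y4 ≥ 6
  y1, y2, y3, y4 ≥ 0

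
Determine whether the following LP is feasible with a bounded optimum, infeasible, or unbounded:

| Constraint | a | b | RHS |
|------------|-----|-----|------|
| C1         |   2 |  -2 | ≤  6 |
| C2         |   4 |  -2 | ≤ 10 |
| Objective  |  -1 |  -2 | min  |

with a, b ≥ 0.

Unbounded (objective can decrease without bound)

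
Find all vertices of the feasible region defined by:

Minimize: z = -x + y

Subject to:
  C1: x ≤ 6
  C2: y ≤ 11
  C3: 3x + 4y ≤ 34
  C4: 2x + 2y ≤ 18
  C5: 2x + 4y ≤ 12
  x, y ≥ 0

(0, 0), (6, 0), (0, 3)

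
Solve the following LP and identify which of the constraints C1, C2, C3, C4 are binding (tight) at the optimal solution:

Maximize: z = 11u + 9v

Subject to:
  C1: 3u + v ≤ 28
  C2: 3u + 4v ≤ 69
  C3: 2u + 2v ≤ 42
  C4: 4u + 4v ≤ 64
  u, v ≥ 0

At u = 6, v = 10, compute slack b - a·x for each constraint:
  C1: 28 − 28 = 0  (binding)
  C2: 69 − 58 = 11  (slack)
  C3: 42 − 32 = 10  (slack)
  C4: 64 − 64 = 0  (binding)

Optimal: u = 6, v = 10
Binding: C1, C4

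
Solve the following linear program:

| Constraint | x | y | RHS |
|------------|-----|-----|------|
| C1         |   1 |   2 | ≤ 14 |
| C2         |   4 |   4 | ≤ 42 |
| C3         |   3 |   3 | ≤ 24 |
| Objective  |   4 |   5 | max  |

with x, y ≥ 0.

Evaluate the objective at each vertex of the feasible region:
  z(0, 0) = 0
  z(8, 0) = 32
  z(2, 6) = 38  ←
  z(0, 7) = 35
The maximum is at x = 2, y = 6.

x = 2, y = 6, z = 38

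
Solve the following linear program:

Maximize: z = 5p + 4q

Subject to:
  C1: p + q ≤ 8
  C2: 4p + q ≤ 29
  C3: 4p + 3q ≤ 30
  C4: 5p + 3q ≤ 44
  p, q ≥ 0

Evaluate the objective at each vertex of the feasible region:
  z(0, 0) = 0
  z(7.25, 0) = 36.25
  z(7.125, 0.5) = 37.62
  z(6, 2) = 38  ←
  z(0, 8) = 32
The maximum is at p = 6, q = 2.

p = 6, q = 2, z = 38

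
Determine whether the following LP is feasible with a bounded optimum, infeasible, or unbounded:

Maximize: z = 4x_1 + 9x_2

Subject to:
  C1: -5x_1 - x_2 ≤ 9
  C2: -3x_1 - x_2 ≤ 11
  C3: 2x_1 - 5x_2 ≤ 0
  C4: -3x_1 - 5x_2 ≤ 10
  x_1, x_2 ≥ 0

Unbounded (objective can increase without bound)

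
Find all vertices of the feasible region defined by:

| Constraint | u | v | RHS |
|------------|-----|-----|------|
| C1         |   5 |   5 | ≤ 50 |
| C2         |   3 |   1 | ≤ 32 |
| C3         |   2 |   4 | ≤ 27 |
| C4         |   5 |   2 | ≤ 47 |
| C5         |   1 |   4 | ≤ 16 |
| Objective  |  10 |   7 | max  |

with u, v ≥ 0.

(0, 0), (9.4, 0), (9, 1), (8, 2), (0, 4)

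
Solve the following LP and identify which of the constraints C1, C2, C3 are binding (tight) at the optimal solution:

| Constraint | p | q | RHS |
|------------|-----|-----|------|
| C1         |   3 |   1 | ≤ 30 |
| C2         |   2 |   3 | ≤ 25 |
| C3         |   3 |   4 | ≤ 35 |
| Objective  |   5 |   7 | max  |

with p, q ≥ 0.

At p = 5, q = 5, compute slack b - a·x for each constraint:
  C1: 30 − 20 = 10  (slack)
  C2: 25 − 25 = 0  (binding)
  C3: 35 − 35 = 0  (binding)

Optimal: p = 5, q = 5
Binding: C2, C3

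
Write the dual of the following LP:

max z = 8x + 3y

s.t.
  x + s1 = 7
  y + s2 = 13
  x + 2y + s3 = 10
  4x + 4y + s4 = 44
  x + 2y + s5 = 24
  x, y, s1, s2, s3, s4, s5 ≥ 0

Primal max cᵀx s.t. Ax ≤ b, x ≥ 0  →  Dual min bᵀy s.t. Aᵀy ≥ c, y ≥ 0.

Minimize: z = 7y1 + 13y2 + 10y3 + 44y4 + 24y5

Subject to:
  y1 + y3 + 4y4 + y5 ≥ 8
  y2 + 2y3 + 4y4 + 2y5 ≥ 3
  y1, y2, y3, y4, y5 ≥ 0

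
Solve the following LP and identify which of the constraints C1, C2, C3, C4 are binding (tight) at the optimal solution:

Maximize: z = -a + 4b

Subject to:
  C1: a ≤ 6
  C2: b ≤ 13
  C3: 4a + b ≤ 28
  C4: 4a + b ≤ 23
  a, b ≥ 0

At a = 0, b = 13, compute slack b - a·x for each constraint:
  C1: 6 − 0 = 6  (slack)
  C2: 13 − 13 = 0  (binding)
  C3: 28 − 13 = 15  (slack)
  C4: 23 − 13 = 10  (slack)

Optimal: a = 0, b = 13
Binding: C2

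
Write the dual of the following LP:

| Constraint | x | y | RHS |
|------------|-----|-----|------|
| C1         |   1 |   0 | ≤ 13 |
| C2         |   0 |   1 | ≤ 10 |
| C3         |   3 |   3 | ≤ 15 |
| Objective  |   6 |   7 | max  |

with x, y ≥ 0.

Primal max cᵀx s.t. Ax ≤ b, x ≥ 0  →  Dual min bᵀy s.t. Aᵀy ≥ c, y ≥ 0.

Minimize: z = 13y1 + 10y2 + 15y3

Subject to:
  y1 + 3y3 ≥ 6
  y2 + 3y3 ≥ 7
  y1, y2, y3 ≥ 0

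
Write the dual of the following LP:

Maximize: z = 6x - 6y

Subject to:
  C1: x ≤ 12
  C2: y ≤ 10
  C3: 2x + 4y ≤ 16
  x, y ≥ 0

Primal max cᵀx s.t. Ax ≤ b, x ≥ 0  →  Dual min bᵀy s.t. Aᵀy ≥ c, y ≥ 0.

Minimize: z = 12y1 + 10y2 + 16y3

Subject to:
  y1 + 2y3 ≥ 6
  y2 + 4y3 ≥ -6
  y1, y2, y3 ≥ 0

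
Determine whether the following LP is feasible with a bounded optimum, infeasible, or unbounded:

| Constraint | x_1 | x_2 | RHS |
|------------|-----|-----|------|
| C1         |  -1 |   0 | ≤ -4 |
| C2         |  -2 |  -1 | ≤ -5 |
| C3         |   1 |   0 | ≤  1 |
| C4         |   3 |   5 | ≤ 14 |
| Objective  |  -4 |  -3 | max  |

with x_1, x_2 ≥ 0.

Infeasible (no feasible solution exists)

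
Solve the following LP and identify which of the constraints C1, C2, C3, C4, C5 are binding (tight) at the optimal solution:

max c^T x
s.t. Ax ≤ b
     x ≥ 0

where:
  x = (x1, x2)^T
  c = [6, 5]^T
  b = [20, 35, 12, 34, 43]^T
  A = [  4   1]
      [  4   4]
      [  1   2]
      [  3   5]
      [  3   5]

At x1 = 4, x2 = 4, compute slack b - a·x for each constraint:
  C1: 20 − 20 = 0  (binding)
  C2: 35 − 32 = 3  (slack)
  C3: 12 − 12 = 0  (binding)
  C4: 34 − 32 = 2  (slack)
  C5: 43 − 32 = 11  (slack)

Optimal: x1 = 4, x2 = 4
Binding: C1, C3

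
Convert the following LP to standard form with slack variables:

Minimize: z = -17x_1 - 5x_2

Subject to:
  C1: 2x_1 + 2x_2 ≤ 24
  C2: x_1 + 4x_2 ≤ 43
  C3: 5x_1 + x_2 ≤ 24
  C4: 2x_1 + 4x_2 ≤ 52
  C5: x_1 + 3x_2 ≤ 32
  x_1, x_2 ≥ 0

min z = -17x_1 - 5x_2

s.t.
  2x_1 + 2x_2 + s1 = 24
  x_1 + 4x_2 + s2 = 43
  5x_1 + x_2 + s3 = 24
  2x_1 + 4x_2 + s4 = 52
  x_1 + 3x_2 + s5 = 32
  x_1, x_2, s1, s2, s3, s4, s5 ≥ 0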